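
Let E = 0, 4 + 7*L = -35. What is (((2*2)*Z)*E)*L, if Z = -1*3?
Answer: 0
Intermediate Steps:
Z = -3
L = -39/7 (L = -4/7 + (⅐)*(-35) = -4/7 - 5 = -39/7 ≈ -5.5714)
(((2*2)*Z)*E)*L = (((2*2)*(-3))*0)*(-39/7) = ((4*(-3))*0)*(-39/7) = -12*0*(-39/7) = 0*(-39/7) = 0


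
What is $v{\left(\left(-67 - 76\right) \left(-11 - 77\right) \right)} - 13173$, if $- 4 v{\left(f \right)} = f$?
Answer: $-16319$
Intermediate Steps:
$v{\left(f \right)} = - \frac{f}{4}$
$v{\left(\left(-67 - 76\right) \left(-11 - 77\right) \right)} - 13173 = - \frac{\left(-67 - 76\right) \left(-11 - 77\right)}{4} - 13173 = - \frac{\left(-143\right) \left(-88\right)}{4} - 13173 = \left(- \frac{1}{4}\right) 12584 - 13173 = -3146 - 13173 = -16319$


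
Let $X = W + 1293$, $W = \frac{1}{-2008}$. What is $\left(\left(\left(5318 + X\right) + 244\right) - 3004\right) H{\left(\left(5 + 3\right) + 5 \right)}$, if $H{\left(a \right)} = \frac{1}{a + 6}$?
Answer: $\frac{7732807}{38152} \approx 202.68$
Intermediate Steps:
$W = - \frac{1}{2008} \approx -0.00049801$
$X = \frac{2596343}{2008}$ ($X = - \frac{1}{2008} + 1293 = \frac{2596343}{2008} \approx 1293.0$)
$H{\left(a \right)} = \frac{1}{6 + a}$
$\left(\left(\left(5318 + X\right) + 244\right) - 3004\right) H{\left(\left(5 + 3\right) + 5 \right)} = \frac{\left(\left(5318 + \frac{2596343}{2008}\right) + 244\right) - 3004}{6 + \left(\left(5 + 3\right) + 5\right)} = \frac{\left(\frac{13274887}{2008} + 244\right) - 3004}{6 + \left(8 + 5\right)} = \frac{\frac{13764839}{2008} - 3004}{6 + 13} = \frac{7732807}{2008 \cdot 19} = \frac{7732807}{2008} \cdot \frac{1}{19} = \frac{7732807}{38152}$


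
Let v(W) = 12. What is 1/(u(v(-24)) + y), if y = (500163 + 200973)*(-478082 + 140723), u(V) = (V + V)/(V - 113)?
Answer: -101/23889988522248 ≈ -4.2277e-12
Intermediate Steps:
u(V) = 2*V/(-113 + V) (u(V) = (2*V)/(-113 + V) = 2*V/(-113 + V))
y = -236534539824 (y = 701136*(-337359) = -236534539824)
1/(u(v(-24)) + y) = 1/(2*12/(-113 + 12) - 236534539824) = 1/(2*12/(-101) - 236534539824) = 1/(2*12*(-1/101) - 236534539824) = 1/(-24/101 - 236534539824) = 1/(-23889988522248/101) = -101/23889988522248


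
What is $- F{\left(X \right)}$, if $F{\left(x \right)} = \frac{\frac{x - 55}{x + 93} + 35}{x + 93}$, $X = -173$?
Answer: $\frac{757}{1600} \approx 0.47312$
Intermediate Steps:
$F{\left(x \right)} = \frac{35 + \frac{-55 + x}{93 + x}}{93 + x}$ ($F{\left(x \right)} = \frac{\frac{-55 + x}{93 + x} + 35}{93 + x} = \frac{35 + \frac{-55 + x}{93 + x}}{93 + x}$)
$- F{\left(X \right)} = - \frac{4 \left(800 + 9 \left(-173\right)\right)}{\left(93 - 173\right)^{2}} = - \frac{4 \left(800 - 1557\right)}{6400} = - \frac{4 \left(-757\right)}{6400} = \left(-1\right) \left(- \frac{757}{1600}\right) = \frac{757}{1600}$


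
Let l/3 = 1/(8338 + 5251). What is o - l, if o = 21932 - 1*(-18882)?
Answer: 554621443/13589 ≈ 40814.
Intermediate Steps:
o = 40814 (o = 21932 + 18882 = 40814)
l = 3/13589 (l = 3/(8338 + 5251) = 3/13589 ≈ 0.00022077)
o - l = 40814 - 1*3/13589 = 40814 - 3/13589 = 554621443/13589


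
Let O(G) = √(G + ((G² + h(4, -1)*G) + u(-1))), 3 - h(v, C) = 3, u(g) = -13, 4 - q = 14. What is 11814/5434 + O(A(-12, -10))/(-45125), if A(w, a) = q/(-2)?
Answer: 537/247 - √17/45125 ≈ 2.1740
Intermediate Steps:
q = -10 (q = 4 - 1*14 = 4 - 14 = -10)
h(v, C) = 0 (h(v, C) = 3 - 1*3 = 3 - 3 = 0)
A(w, a) = 5 (A(w, a) = -10/(-2) = -10*(-½) = 5)
O(G) = √(-13 + G + G²) (O(G) = √(G + ((G² + 0*G) - 13)) = √(G + ((G² + 0) - 13)) = √(G + (G² - 13)) = √(G + (-13 + G²)) = √(-13 + G + G²))
11814/5434 + O(A(-12, -10))/(-45125) = 11814/5434 + √(-13 + 5 + 5²)/(-45125) = 11814*(1/5434) + √(-13 + 5 + 25)*(-1/45125) = 537/247 + √17*(-1/45125) = 537/247 - √17/45125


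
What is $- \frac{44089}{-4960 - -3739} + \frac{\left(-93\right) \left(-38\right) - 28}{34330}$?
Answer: $\frac{758928098}{20958465} \approx 36.211$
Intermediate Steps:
$- \frac{44089}{-4960 - -3739} + \frac{\left(-93\right) \left(-38\right) - 28}{34330} = - \frac{44089}{-4960 + 3739} + \left(3534 - 28\right) \frac{1}{34330} = - \frac{44089}{-1221} + 3506 \cdot \frac{1}{34330} = \left(-44089\right) \left(- \frac{1}{1221}\right) + \frac{1753}{17165} = \frac{44089}{1221} + \frac{1753}{17165} = \frac{758928098}{20958465}$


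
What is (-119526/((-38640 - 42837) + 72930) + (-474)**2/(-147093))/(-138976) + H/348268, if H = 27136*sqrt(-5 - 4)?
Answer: -79096627/882430127152 + 20352*I/87067 ≈ -8.9635e-5 + 0.23375*I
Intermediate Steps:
H = 81408*I (H = 27136*sqrt(-9) = 27136*(3*I) = 81408*I ≈ 81408.0*I)
(-119526/((-38640 - 42837) + 72930) + (-474)**2/(-147093))/(-138976) + H/348268 = (-119526/((-38640 - 42837) + 72930) + (-474)**2/(-147093))/(-138976) + (81408*I)/348268 = (-119526/(-81477 + 72930) + 224676*(-1/147093))*(-1/138976) + (81408*I)*(1/348268) = (-119526/(-8547) - 74892/49031)*(-1/138976) + 20352*I/87067 = (-119526*(-1/8547) - 74892/49031)*(-1/138976) + 20352*I/87067 = (3622/259 - 74892/49031)*(-1/138976) + 20352*I/87067 = (158193254/12699029)*(-1/138976) + 20352*I/87067 = -79096627/882430127152 + 20352*I/87067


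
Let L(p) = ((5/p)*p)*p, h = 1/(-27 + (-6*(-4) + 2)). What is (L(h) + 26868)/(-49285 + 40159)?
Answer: -26863/9126 ≈ -2.9436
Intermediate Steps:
h = -1 (h = 1/(-27 + (24 + 2)) = 1/(-27 + 26) = 1/(-1) = -1)
L(p) = 5*p
(L(h) + 26868)/(-49285 + 40159) = (5*(-1) + 26868)/(-49285 + 40159) = (-5 + 26868)/(-9126) = 26863*(-1/9126) = -26863/9126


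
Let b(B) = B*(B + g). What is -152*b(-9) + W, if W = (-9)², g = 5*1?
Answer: -5391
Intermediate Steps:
g = 5
b(B) = B*(5 + B) (b(B) = B*(B + 5) = B*(5 + B))
W = 81
-152*b(-9) + W = -(-1368)*(5 - 9) + 81 = -(-1368)*(-4) + 81 = -152*36 + 81 = -5472 + 81 = -5391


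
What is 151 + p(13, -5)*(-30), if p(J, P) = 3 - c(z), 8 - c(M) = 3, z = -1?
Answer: 211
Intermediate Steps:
c(M) = 5 (c(M) = 8 - 1*3 = 8 - 3 = 5)
p(J, P) = -2 (p(J, P) = 3 - 1*5 = 3 - 5 = -2)
151 + p(13, -5)*(-30) = 151 - 2*(-30) = 151 + 60 = 211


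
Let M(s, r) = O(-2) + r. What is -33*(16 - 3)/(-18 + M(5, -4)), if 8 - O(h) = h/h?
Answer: 143/5 ≈ 28.600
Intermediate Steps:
O(h) = 7 (O(h) = 8 - h/h = 8 - 1*1 = 8 - 1 = 7)
M(s, r) = 7 + r
-33*(16 - 3)/(-18 + M(5, -4)) = -33*(16 - 3)/(-18 + (7 - 4)) = -429/(-18 + 3) = -429/(-15) = -429*(-1)/15 = -33*(-13/15) = 143/5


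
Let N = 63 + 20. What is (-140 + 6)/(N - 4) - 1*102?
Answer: -8192/79 ≈ -103.70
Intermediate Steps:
N = 83
(-140 + 6)/(N - 4) - 1*102 = (-140 + 6)/(83 - 4) - 1*102 = -134/79 - 102 = -8192/79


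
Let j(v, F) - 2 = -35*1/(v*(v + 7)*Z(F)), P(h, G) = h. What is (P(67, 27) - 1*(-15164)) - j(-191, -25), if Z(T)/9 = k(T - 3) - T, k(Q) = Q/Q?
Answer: 125238666419/8223696 ≈ 15229.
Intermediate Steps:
k(Q) = 1
Z(T) = 9 - 9*T (Z(T) = 9*(1 - T) = 9 - 9*T)
j(v, F) = 2 - 35/(v*(7 + v)*(9 - 9*F)) (j(v, F) = 2 - 35*1/(v*(9 - 9*F)*(v + 7)) = 2 - 35*1/(v*(7 + v)*(9 - 9*F)) = 2 - 35/(v*(7 + v)*(9 - 9*F)))
(P(67, 27) - 1*(-15164)) - j(-191, -25) = (67 - 1*(-15164)) - (35 + 18*(-191)²*(-1 - 25) + 126*(-191)*(-1 - 25))/(9*(-191)*(-1 - 25)*(7 - 191)) = (67 + 15164) - (-1)*(35 + 18*36481*(-26) + 126*(-191)*(-26))/(9*191*(-26)*(-184)) = 15231 - (-1)*(-1)*(-1)*(35 - 17073108 + 625716)/(9*191*26*184) = 15231 - (-1)*(-1)*(-1)*(-16447357)/(9*191*26*184) = 15231 - 1*16447357/8223696 = 15231 - 16447357/8223696 = 125238666419/8223696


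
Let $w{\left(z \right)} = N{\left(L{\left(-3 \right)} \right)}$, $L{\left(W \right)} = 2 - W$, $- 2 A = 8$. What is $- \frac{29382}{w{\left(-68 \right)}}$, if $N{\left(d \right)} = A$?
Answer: $\frac{14691}{2} \approx 7345.5$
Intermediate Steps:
$A = -4$ ($A = \left(- \frac{1}{2}\right) 8 = -4$)
$N{\left(d \right)} = -4$
$w{\left(z \right)} = -4$
$- \frac{29382}{w{\left(-68 \right)}} = - \frac{29382}{-4} = \left(-29382\right) \left(- \frac{1}{4}\right) = \frac{14691}{2}$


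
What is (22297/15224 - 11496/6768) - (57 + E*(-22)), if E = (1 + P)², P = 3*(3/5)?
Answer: 562239203/4878600 ≈ 115.25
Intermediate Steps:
P = 9/5 (P = 3*(3*(⅕)) = 3*(⅗) = 9/5 ≈ 1.8000)
E = 196/25 (E = (1 + 9/5)² = (14/5)² = 196/25 ≈ 7.8400)
(22297/15224 - 11496/6768) - (57 + E*(-22)) = (22297/15224 - 11496/6768) - (57 + (196/25)*(-22)) = (22297*(1/15224) - 11496*1/6768) - (57 - 4312/25) = (2027/1384 - 479/282) - 1*(-2887/25) = -45661/195144 + 2887/25 = 562239203/4878600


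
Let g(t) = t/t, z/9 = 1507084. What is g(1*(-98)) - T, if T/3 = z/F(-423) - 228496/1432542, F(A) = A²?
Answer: -357487490453/1582242639 ≈ -225.94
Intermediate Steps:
z = 13563756 (z = 9*1507084 = 13563756)
g(t) = 1
T = 359069733092/1582242639 (T = 3*(13563756/((-423)²) - 228496/1432542) = 3*(13563756/178929 - 228496*1/1432542) = 3*(13563756*(1/178929) - 114248/716271) = 3*(1507084/19881 - 114248/716271) = 3*(359069733092/4746727917) = 359069733092/1582242639 ≈ 226.94)
g(1*(-98)) - T = 1 - 1*359069733092/1582242639 = 1 - 359069733092/1582242639 = -357487490453/1582242639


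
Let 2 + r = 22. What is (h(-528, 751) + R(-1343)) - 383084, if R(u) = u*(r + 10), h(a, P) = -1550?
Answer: -424924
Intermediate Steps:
r = 20 (r = -2 + 22 = 20)
R(u) = 30*u (R(u) = u*(20 + 10) = u*30 = 30*u)
(h(-528, 751) + R(-1343)) - 383084 = (-1550 + 30*(-1343)) - 383084 = (-1550 - 40290) - 383084 = -41840 - 383084 = -424924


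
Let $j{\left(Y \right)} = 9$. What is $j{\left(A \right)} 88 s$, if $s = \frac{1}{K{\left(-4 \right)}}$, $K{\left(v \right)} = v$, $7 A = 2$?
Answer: $-198$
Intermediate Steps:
$A = \frac{2}{7}$ ($A = \frac{1}{7} \cdot 2 = \frac{2}{7} \approx 0.28571$)
$s = - \frac{1}{4}$ ($s = \frac{1}{-4} = - \frac{1}{4} \approx -0.25$)
$j{\left(A \right)} 88 s = 9 \cdot 88 \left(- \frac{1}{4}\right) = 792 \left(- \frac{1}{4}\right) = -198$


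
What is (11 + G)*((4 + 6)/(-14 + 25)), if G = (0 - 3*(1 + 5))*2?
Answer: -250/11 ≈ -22.727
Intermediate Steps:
G = -36 (G = (0 - 3*6)*2 = (0 - 18)*2 = -18*2 = -36)
(11 + G)*((4 + 6)/(-14 + 25)) = (11 - 36)*((4 + 6)/(-14 + 25)) = -250/11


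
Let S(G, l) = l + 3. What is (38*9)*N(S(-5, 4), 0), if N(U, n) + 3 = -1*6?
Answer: -3078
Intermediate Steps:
S(G, l) = 3 + l
N(U, n) = -9 (N(U, n) = -3 - 1*6 = -3 - 6 = -9)
(38*9)*N(S(-5, 4), 0) = (38*9)*(-9) = 342*(-9) = -3078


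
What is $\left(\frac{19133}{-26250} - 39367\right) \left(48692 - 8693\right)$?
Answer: $- \frac{13778360639039}{8750} \approx -1.5747 \cdot 10^{9}$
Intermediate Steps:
$\left(\frac{19133}{-26250} - 39367\right) \left(48692 - 8693\right) = \left(19133 \left(- \frac{1}{26250}\right) - 39367\right) 39999 = \left(- \frac{19133}{26250} - 39367\right) 39999 = \left(- \frac{1033402883}{26250}\right) 39999 = - \frac{13778360639039}{8750}$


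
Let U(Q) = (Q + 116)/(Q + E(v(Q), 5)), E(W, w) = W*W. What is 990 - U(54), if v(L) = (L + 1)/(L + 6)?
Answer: 7793550/7897 ≈ 986.90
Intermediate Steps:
v(L) = (1 + L)/(6 + L)
E(W, w) = W²
U(Q) = (116 + Q)/(Q + (1 + Q)²/(6 + Q)²) (U(Q) = (Q + 116)/(Q + ((1 + Q)/(6 + Q))²) = (116 + Q)/(Q + (1 + Q)²/(6 + Q)²))
990 - U(54) = 990 - (6 + 54)²*(116 + 54)/((1 + 54)² + 54*(6 + 54)²) = 990 - 60²*170/(55² + 54*60²) = 990 - 3600*170/(3025 + 54*3600) = 990 - 3600*170/(3025 + 194400) = 990 - 3600*170/197425 = 990 - 1*24480/7897 = 990 - 24480/7897 = 7793550/7897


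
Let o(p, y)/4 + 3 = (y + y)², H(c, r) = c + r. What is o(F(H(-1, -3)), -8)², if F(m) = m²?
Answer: 1024144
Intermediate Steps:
o(p, y) = -12 + 16*y² (o(p, y) = -12 + 4*(y + y)² = -12 + 4*(2*y)² = -12 + 4*(4*y²) = -12 + 16*y²)
o(F(H(-1, -3)), -8)² = (-12 + 16*(-8)²)² = (-12 + 16*64)² = (-12 + 1024)² = 1012² = 1024144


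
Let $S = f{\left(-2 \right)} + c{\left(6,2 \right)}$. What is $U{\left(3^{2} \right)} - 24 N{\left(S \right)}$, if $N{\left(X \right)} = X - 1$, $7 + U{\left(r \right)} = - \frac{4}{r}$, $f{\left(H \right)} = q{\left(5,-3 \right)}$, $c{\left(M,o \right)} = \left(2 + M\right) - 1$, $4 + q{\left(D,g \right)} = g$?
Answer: $\frac{149}{9} \approx 16.556$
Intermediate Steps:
$q{\left(D,g \right)} = -4 + g$
$c{\left(M,o \right)} = 1 + M$
$f{\left(H \right)} = -7$ ($f{\left(H \right)} = -4 - 3 = -7$)
$S = 0$ ($S = -7 + \left(1 + 6\right) = -7 + 7 = 0$)
$U{\left(r \right)} = -7 - \frac{4}{r}$
$N{\left(X \right)} = -1 + X$
$U{\left(3^{2} \right)} - 24 N{\left(S \right)} = \left(-7 - \frac{4}{3^{2}}\right) - 24 \left(-1 + 0\right) = \left(-7 - \frac{4}{9}\right) - -24 = \left(-7 - \frac{4}{9}\right) + 24 = - \frac{67}{9} + 24 = \frac{149}{9}$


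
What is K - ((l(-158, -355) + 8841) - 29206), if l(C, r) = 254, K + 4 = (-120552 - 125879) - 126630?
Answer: -352954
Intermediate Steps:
K = -373065 (K = -4 + ((-120552 - 125879) - 126630) = -4 + (-246431 - 126630) = -4 - 373061 = -373065)
K - ((l(-158, -355) + 8841) - 29206) = -373065 - ((254 + 8841) - 29206) = -373065 - (9095 - 29206) = -373065 - 1*(-20111) = -373065 + 20111 = -352954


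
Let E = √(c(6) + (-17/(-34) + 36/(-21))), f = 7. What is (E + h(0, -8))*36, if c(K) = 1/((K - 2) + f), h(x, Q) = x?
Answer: 18*I*√26642/77 ≈ 38.156*I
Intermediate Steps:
c(K) = 1/(5 + K) (c(K) = 1/((K - 2) + 7) = 1/((-2 + K) + 7) = 1/(5 + K))
E = I*√26642/154 (E = √(1/(5 + 6) + (-17/(-34) + 36/(-21))) = √(1/11 + (-17*(-1/34) + 36*(-1/21))) = √(1/11 + (½ - 12/7)) = √(1/11 - 17/14) = √(-173/154) = I*√26642/154 ≈ 1.0599*I)
(E + h(0, -8))*36 = (I*√26642/154 + 0)*36 = (I*√26642/154)*36 = 18*I*√26642/77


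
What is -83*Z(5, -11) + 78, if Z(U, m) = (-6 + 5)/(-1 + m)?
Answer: 853/12 ≈ 71.083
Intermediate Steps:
Z(U, m) = -1/(-1 + m)
-83*Z(5, -11) + 78 = -(-83)/(-1 - 11) + 78 = -(-83)/(-12) + 78 = -(-83)*(-1)/12 + 78 = -83*1/12 + 78 = -83/12 + 78 = 853/12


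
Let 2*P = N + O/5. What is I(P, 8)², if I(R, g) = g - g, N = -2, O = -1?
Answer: 0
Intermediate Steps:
P = -11/10 (P = (-2 - 1/5)/2 = (-2 - 1*⅕)/2 = (-2 - ⅕)/2 = (½)*(-11/5) = -11/10 ≈ -1.1000)
I(R, g) = 0
I(P, 8)² = 0² = 0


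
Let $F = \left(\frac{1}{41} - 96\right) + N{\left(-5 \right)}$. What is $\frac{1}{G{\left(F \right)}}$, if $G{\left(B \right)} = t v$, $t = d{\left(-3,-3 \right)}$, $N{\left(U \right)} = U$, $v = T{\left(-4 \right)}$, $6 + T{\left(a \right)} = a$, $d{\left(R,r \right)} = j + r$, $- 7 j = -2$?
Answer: $\frac{7}{190} \approx 0.036842$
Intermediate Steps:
$j = \frac{2}{7}$ ($j = \left(- \frac{1}{7}\right) \left(-2\right) = \frac{2}{7} \approx 0.28571$)
$d{\left(R,r \right)} = \frac{2}{7} + r$
$T{\left(a \right)} = -6 + a$
$v = -10$ ($v = -6 - 4 = -10$)
$t = - \frac{19}{7}$ ($t = \frac{2}{7} - 3 = - \frac{19}{7} \approx -2.7143$)
$F = - \frac{4140}{41}$ ($F = \left(\frac{1}{41} - 96\right) - 5 = - \frac{3935}{41} - 5 = - \frac{4140}{41} \approx -100.98$)
$G{\left(B \right)} = \frac{190}{7}$ ($G{\left(B \right)} = \left(- \frac{19}{7}\right) \left(-10\right) = \frac{190}{7}$)
$\frac{1}{G{\left(F \right)}} = \frac{1}{\frac{190}{7}} = \frac{7}{190}$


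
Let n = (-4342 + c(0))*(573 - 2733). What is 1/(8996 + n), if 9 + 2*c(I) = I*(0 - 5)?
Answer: 1/9397436 ≈ 1.0641e-7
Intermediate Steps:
c(I) = -9/2 - 5*I/2 (c(I) = -9/2 + (I*(0 - 5))/2 = -9/2 + (I*(-5))/2 = -9/2 + (-5*I)/2 = -9/2 - 5*I/2)
n = 9388440 (n = (-4342 + (-9/2 - 5/2*0))*(573 - 2733) = (-4342 + (-9/2 + 0))*(-2160) = (-4342 - 9/2)*(-2160) = -8693/2*(-2160) = 9388440)
1/(8996 + n) = 1/(8996 + 9388440) = 1/9397436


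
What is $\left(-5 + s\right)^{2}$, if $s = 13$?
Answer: $64$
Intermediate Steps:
$\left(-5 + s\right)^{2} = \left(-5 + 13\right)^{2} = 8^{2} = 64$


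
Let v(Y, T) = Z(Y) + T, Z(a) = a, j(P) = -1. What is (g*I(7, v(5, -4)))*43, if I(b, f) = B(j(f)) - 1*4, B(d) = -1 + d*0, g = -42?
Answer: 9030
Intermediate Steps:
B(d) = -1 (B(d) = -1 + 0 = -1)
v(Y, T) = T + Y (v(Y, T) = Y + T = T + Y)
I(b, f) = -5 (I(b, f) = -1 - 1*4 = -1 - 4 = -5)
(g*I(7, v(5, -4)))*43 = -42*(-5)*43 = 210*43 = 9030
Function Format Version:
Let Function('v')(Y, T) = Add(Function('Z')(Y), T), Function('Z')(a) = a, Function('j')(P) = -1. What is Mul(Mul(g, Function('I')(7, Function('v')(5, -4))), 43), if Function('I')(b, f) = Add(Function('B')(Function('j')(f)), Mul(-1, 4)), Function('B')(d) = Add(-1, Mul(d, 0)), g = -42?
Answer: 9030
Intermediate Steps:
Function('B')(d) = -1 (Function('B')(d) = Add(-1, 0) = -1)
Function('v')(Y, T) = Add(T, Y) (Function('v')(Y, T) = Add(Y, T) = Add(T, Y))
Function('I')(b, f) = -5 (Function('I')(b, f) = Add(-1, Mul(-1, 4)) = Add(-1, -4) = -5)
Mul(Mul(g, Function('I')(7, Function('v')(5, -4))), 43) = Mul(Mul(-42, -5), 43) = Mul(210, 43) = 9030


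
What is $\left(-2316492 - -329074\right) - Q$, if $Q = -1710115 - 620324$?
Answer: $343021$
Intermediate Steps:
$Q = -2330439$ ($Q = -1710115 - 620324 = -2330439$)
$\left(-2316492 - -329074\right) - Q = \left(-2316492 - -329074\right) - -2330439 = \left(-2316492 + 329074\right) + 2330439 = -1987418 + 2330439 = 343021$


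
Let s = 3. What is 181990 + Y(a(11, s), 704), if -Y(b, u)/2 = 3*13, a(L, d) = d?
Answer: 181912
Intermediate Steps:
Y(b, u) = -78 (Y(b, u) = -6*13 = -2*39 = -78)
181990 + Y(a(11, s), 704) = 181990 - 78 = 181912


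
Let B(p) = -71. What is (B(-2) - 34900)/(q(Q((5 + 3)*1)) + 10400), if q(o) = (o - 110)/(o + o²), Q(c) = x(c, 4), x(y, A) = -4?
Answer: -23314/6927 ≈ -3.3657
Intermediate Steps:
Q(c) = -4
q(o) = (-110 + o)/(o + o²)
(B(-2) - 34900)/(q(Q((5 + 3)*1)) + 10400) = (-71 - 34900)/((-110 - 4)/((-4)*(1 - 4)) + 10400) = -34971/(-¼*(-114)/(-3) + 10400) = -34971/(-¼*(-⅓)*(-114) + 10400) = -34971/(-19/2 + 10400) = -34971/20781/2 = -34971*2/20781 = -23314/6927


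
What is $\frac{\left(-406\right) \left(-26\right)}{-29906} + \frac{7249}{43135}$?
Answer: $- \frac{119272233}{644997655} \approx -0.18492$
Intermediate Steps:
$\frac{\left(-406\right) \left(-26\right)}{-29906} + \frac{7249}{43135} = 10556 \left(- \frac{1}{29906}\right) + 7249 \cdot \frac{1}{43135} = - \frac{5278}{14953} + \frac{7249}{43135} = - \frac{119272233}{644997655}$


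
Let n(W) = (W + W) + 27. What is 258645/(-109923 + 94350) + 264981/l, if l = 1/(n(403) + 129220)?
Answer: 178890030511448/5191 ≈ 3.4462e+10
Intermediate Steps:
n(W) = 27 + 2*W (n(W) = 2*W + 27 = 27 + 2*W)
l = 1/130053 (l = 1/((27 + 2*403) + 129220) = 1/((27 + 806) + 129220) = 1/(833 + 129220) = 1/130053 ≈ 7.6892e-6)
258645/(-109923 + 94350) + 264981/l = 258645/(-109923 + 94350) + 264981/(1/130053) = 258645/(-15573) + 264981*130053 = 258645*(-1/15573) + 34461573993 = -86215/5191 + 34461573993 = 178890030511448/5191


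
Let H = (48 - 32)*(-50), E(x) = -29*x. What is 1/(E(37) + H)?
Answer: -1/1873 ≈ -0.00053390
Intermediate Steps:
H = -800 (H = 16*(-50) = -800)
1/(E(37) + H) = 1/(-29*37 - 800) = 1/(-1073 - 800) = 1/(-1873) = -1/1873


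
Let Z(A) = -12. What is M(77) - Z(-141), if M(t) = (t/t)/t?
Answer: 925/77 ≈ 12.013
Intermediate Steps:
M(t) = 1/t
M(77) - Z(-141) = 1/77 - 1*(-12) = 1/77 + 12 = 925/77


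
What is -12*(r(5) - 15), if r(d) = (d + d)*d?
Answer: -420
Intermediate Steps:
r(d) = 2*d² (r(d) = (2*d)*d = 2*d²)
-12*(r(5) - 15) = -12*(2*5² - 15) = -12*(2*25 - 15) = -12*(50 - 15) = -12*35 = -420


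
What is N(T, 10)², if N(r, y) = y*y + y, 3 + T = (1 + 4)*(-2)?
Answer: 12100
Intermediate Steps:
T = -13 (T = -3 + (1 + 4)*(-2) = -3 + 5*(-2) = -3 - 10 = -13)
N(r, y) = y + y² (N(r, y) = y² + y = y + y²)
N(T, 10)² = (10*(1 + 10))² = (10*11)² = 110² = 12100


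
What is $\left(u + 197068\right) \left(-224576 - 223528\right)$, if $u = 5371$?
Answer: $-90713725656$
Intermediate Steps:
$\left(u + 197068\right) \left(-224576 - 223528\right) = \left(5371 + 197068\right) \left(-224576 - 223528\right) = 202439 \left(-448104\right) = -90713725656$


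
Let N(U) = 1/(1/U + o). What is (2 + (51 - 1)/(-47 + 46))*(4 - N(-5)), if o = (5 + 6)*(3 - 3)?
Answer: -432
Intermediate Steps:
o = 0 (o = 11*0 = 0)
N(U) = U (N(U) = 1/(1/U + 0) = 1/(1/U) = U)
(2 + (51 - 1)/(-47 + 46))*(4 - N(-5)) = (2 + (51 - 1)/(-47 + 46))*(4 - 1*(-5)) = (2 + 50/(-1))*(4 + 5) = (2 + 50*(-1))*9 = (2 - 50)*9 = -48*9 = -432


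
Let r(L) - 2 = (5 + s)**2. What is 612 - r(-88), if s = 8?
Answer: 441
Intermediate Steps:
r(L) = 171 (r(L) = 2 + (5 + 8)**2 = 2 + 13**2 = 2 + 169 = 171)
612 - r(-88) = 612 - 1*171 = 612 - 171 = 441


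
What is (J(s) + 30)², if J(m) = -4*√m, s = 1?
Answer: 676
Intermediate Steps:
(J(s) + 30)² = (-4*√1 + 30)² = (-4*1 + 30)² = (-4 + 30)² = 26² = 676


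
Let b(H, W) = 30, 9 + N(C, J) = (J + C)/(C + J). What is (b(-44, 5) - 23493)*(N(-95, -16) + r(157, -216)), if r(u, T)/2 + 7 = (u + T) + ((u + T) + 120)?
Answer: 422334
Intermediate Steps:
N(C, J) = -8 (N(C, J) = -9 + (J + C)/(C + J) = -9 + (C + J)/(C + J) = -9 + 1 = -8)
r(u, T) = 226 + 4*T + 4*u (r(u, T) = -14 + 2*((u + T) + ((u + T) + 120)) = -14 + 2*((T + u) + ((T + u) + 120)) = -14 + 2*((T + u) + (120 + T + u)) = -14 + 2*(120 + 2*T + 2*u) = -14 + (240 + 4*T + 4*u) = 226 + 4*T + 4*u)
(b(-44, 5) - 23493)*(N(-95, -16) + r(157, -216)) = (30 - 23493)*(-8 + (226 + 4*(-216) + 4*157)) = -23463*(-8 + (226 - 864 + 628)) = -23463*(-8 - 10) = -23463*(-18) = 422334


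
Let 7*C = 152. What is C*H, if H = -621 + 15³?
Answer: 418608/7 ≈ 59801.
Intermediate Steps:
C = 152/7 (C = (⅐)*152 = 152/7 ≈ 21.714)
H = 2754 (H = -621 + 3375 = 2754)
C*H = (152/7)*2754 = 418608/7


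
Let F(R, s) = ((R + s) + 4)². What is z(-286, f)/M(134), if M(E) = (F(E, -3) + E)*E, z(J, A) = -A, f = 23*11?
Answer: -23/223646 ≈ -0.00010284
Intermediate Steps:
f = 253
F(R, s) = (4 + R + s)²
M(E) = E*(E + (1 + E)²) (M(E) = ((4 + E - 3)² + E)*E = ((1 + E)² + E)*E = (E + (1 + E)²)*E = E*(E + (1 + E)²))
z(-286, f)/M(134) = (-1*253)/((134*(134 + (1 + 134)²))) = -253*1/(134*(134 + 135²)) = -253*1/(134*(134 + 18225)) = -253/(134*18359) = -253/2460106 = -253*1/2460106 = -23/223646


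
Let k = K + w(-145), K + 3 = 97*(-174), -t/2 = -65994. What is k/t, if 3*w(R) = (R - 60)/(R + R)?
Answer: -2937253/22965912 ≈ -0.12790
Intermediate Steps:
t = 131988 (t = -2*(-65994) = 131988)
K = -16881 (K = -3 + 97*(-174) = -3 - 16878 = -16881)
w(R) = (-60 + R)/(6*R) (w(R) = ((R - 60)/(R + R))/3 = ((-60 + R)/((2*R)))/3 = ((-60 + R)*(1/(2*R)))/3 = ((-60 + R)/(2*R))/3 = (-60 + R)/(6*R))
k = -2937253/174 (k = -16881 + (1/6)*(-60 - 145)/(-145) = -16881 + (1/6)*(-1/145)*(-205) = -16881 + 41/174 = -2937253/174 ≈ -16881.)
k/t = -2937253/174/131988 = -2937253/174*1/131988 = -2937253/22965912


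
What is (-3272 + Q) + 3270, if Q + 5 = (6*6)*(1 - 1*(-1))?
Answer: 65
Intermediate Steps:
Q = 67 (Q = -5 + (6*6)*(1 - 1*(-1)) = -5 + 36*(1 + 1) = -5 + 36*2 = -5 + 72 = 67)
(-3272 + Q) + 3270 = (-3272 + 67) + 3270 = -3205 + 3270 = 65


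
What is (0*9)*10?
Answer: 0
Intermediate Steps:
(0*9)*10 = 0*10 = 0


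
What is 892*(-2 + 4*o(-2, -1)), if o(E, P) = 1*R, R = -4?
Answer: -16056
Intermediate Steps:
o(E, P) = -4 (o(E, P) = 1*(-4) = -4)
892*(-2 + 4*o(-2, -1)) = 892*(-2 + 4*(-4)) = 892*(-2 - 16) = 892*(-18) = -16056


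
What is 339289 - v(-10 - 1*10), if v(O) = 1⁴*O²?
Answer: 338889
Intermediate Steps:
v(O) = O² (v(O) = 1*O² = O²)
339289 - v(-10 - 1*10) = 339289 - (-10 - 1*10)² = 339289 - (-10 - 10)² = 339289 - 1*(-20)² = 339289 - 1*400 = 339289 - 400 = 338889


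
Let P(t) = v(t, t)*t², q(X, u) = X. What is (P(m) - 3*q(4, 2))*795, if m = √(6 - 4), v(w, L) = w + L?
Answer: -9540 + 3180*√2 ≈ -5042.8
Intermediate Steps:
v(w, L) = L + w
m = √2 ≈ 1.4142
P(t) = 2*t³ (P(t) = (t + t)*t² = (2*t)*t² = 2*t³)
(P(m) - 3*q(4, 2))*795 = (2*(√2)³ - 3*4)*795 = (2*(2*√2) - 12)*795 = (4*√2 - 12)*795 = (-12 + 4*√2)*795 = -9540 + 3180*√2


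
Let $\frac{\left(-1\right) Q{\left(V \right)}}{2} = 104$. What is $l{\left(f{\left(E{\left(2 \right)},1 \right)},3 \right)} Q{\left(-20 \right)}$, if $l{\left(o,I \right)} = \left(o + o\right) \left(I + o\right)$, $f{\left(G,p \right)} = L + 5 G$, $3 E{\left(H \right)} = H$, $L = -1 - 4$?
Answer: $\frac{8320}{9} \approx 924.44$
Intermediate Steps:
$L = -5$ ($L = -1 - 4 = -5$)
$E{\left(H \right)} = \frac{H}{3}$
$Q{\left(V \right)} = -208$ ($Q{\left(V \right)} = \left(-2\right) 104 = -208$)
$f{\left(G,p \right)} = -5 + 5 G$
$l{\left(o,I \right)} = 2 o \left(I + o\right)$
$l{\left(f{\left(E{\left(2 \right)},1 \right)},3 \right)} Q{\left(-20 \right)} = 2 \left(-5 + 5 \cdot \frac{1}{3} \cdot 2\right) \left(3 - \left(5 - 5 \cdot \frac{1}{3} \cdot 2\right)\right) \left(-208\right) = 2 \left(-5 + 5 \cdot \frac{2}{3}\right) \left(3 + \left(-5 + 5 \cdot \frac{2}{3}\right)\right) \left(-208\right) = 2 \left(-5 + \frac{10}{3}\right) \left(3 + \left(-5 + \frac{10}{3}\right)\right) \left(-208\right) = 2 \left(- \frac{5}{3}\right) \left(3 - \frac{5}{3}\right) \left(-208\right) = 2 \left(- \frac{5}{3}\right) \frac{4}{3} \left(-208\right) = \left(- \frac{40}{9}\right) \left(-208\right) = \frac{8320}{9}$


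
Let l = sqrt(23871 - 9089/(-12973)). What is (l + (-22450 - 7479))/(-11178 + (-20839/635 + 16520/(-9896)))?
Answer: 23509079855/8807352228 - 785495*sqrt(1004394217889)/57128890226922 ≈ 2.6555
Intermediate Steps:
l = 2*sqrt(1004394217889)/12973 (l = sqrt(23871 - 9089*(-1/12973)) = sqrt(23871 + 9089/12973) = sqrt(309687572/12973) = 2*sqrt(1004394217889)/12973 ≈ 154.50)
(l + (-22450 - 7479))/(-11178 + (-20839/635 + 16520/(-9896))) = (2*sqrt(1004394217889)/12973 + (-22450 - 7479))/(-11178 + (-20839/635 + 16520/(-9896))) = (2*sqrt(1004394217889)/12973 - 29929)/(-11178 + (-20839*1/635 + 16520*(-1/9896))) = (-29929 + 2*sqrt(1004394217889)/12973)/(-11178 + (-20839/635 - 2065/1237)) = (-29929 + 2*sqrt(1004394217889)/12973)/(-11178 - 27089118/785495) = (-29929 + 2*sqrt(1004394217889)/12973)/(-8807352228/785495) = (-29929 + 2*sqrt(1004394217889)/12973)*(-785495/8807352228) = 23509079855/8807352228 - 785495*sqrt(1004394217889)/57128890226922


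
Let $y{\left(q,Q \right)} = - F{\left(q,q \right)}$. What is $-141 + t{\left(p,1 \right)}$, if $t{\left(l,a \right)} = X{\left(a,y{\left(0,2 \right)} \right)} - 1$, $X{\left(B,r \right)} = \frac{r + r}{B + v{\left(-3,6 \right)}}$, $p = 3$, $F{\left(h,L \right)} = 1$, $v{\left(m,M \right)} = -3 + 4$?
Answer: $-143$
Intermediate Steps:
$v{\left(m,M \right)} = 1$
$y{\left(q,Q \right)} = -1$ ($y{\left(q,Q \right)} = \left(-1\right) 1 = -1$)
$X{\left(B,r \right)} = \frac{2 r}{1 + B}$ ($X{\left(B,r \right)} = \frac{r + r}{B + 1} = \frac{2 r}{1 + B}$)
$t{\left(l,a \right)} = -1 - \frac{2}{1 + a}$ ($t{\left(l,a \right)} = 2 \left(-1\right) \frac{1}{1 + a} - 1 = - \frac{2}{1 + a} - 1 = -1 - \frac{2}{1 + a}$)
$-141 + t{\left(p,1 \right)} = -141 + \frac{-3 - 1}{1 + 1} = -141 + \frac{-3 - 1}{2} = -141 + \frac{1}{2} \left(-4\right) = -141 - 2 = -143$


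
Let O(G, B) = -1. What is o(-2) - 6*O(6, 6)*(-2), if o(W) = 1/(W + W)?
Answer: -49/4 ≈ -12.250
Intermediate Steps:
o(W) = 1/(2*W)
o(-2) - 6*O(6, 6)*(-2) = (½)/(-2) - 6*(-1)*(-2) = (½)*(-½) - (-6)*(-2) = -¼ - 1*12 = -¼ - 12 = -49/4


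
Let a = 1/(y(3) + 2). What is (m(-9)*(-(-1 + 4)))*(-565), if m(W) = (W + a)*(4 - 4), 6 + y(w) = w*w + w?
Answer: 0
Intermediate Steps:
y(w) = -6 + w + w**2 (y(w) = -6 + (w*w + w) = -6 + (w**2 + w) = -6 + (w + w**2) = -6 + w + w**2)
a = 1/8 (a = 1/((-6 + 3 + 3**2) + 2) = 1/((-6 + 3 + 9) + 2) = 1/(6 + 2) = 1/8 ≈ 0.12500)
m(W) = 0 (m(W) = (W + 1/8)*(4 - 4) = (1/8 + W)*0 = 0)
(m(-9)*(-(-1 + 4)))*(-565) = (0*(-(-1 + 4)))*(-565) = (0*(-1*3))*(-565) = (0*(-3))*(-565) = 0*(-565) = 0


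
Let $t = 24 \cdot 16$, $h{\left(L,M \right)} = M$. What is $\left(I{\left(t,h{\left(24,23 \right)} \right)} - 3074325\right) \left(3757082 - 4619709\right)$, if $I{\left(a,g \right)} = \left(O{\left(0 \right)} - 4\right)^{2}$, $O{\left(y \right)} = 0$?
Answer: $2651981949743$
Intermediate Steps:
$t = 384$
$I{\left(a,g \right)} = 16$ ($I{\left(a,g \right)} = \left(0 - 4\right)^{2} = \left(-4\right)^{2} = 16$)
$\left(I{\left(t,h{\left(24,23 \right)} \right)} - 3074325\right) \left(3757082 - 4619709\right) = \left(16 - 3074325\right) \left(3757082 - 4619709\right) = \left(-3074309\right) \left(-862627\right) = 2651981949743$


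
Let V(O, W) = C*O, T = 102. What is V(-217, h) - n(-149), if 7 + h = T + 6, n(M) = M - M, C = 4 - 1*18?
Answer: 3038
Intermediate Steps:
C = -14 (C = 4 - 18 = -14)
n(M) = 0
h = 101 (h = -7 + (102 + 6) = -7 + 108 = 101)
V(O, W) = -14*O
V(-217, h) - n(-149) = -14*(-217) - 1*0 = 3038 + 0 = 3038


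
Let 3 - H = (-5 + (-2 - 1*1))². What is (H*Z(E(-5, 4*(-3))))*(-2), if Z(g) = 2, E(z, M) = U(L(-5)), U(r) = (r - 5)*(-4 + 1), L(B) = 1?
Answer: 244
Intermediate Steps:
U(r) = 15 - 3*r (U(r) = (-5 + r)*(-3) = 15 - 3*r)
E(z, M) = 12 (E(z, M) = 15 - 3*1 = 15 - 3 = 12)
H = -61 (H = 3 - (-5 + (-2 - 1*1))² = 3 - (-5 + (-2 - 1))² = 3 - (-5 - 3)² = 3 - 1*(-8)² = 3 - 1*64 = 3 - 64 = -61)
(H*Z(E(-5, 4*(-3))))*(-2) = -61*2*(-2) = -122*(-2) = 244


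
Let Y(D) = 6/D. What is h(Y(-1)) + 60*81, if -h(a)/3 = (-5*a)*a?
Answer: 5400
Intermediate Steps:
h(a) = 15*a**2 (h(a) = -3*(-5*a)*a = -(-15)*a**2 = 15*a**2)
h(Y(-1)) + 60*81 = 15*(6/(-1))**2 + 60*81 = 15*(6*(-1))**2 + 4860 = 15*(-6)**2 + 4860 = 15*36 + 4860 = 540 + 4860 = 5400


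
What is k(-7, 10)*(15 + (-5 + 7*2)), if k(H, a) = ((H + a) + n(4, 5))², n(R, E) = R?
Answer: 1176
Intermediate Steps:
k(H, a) = (4 + H + a)² (k(H, a) = ((H + a) + 4)² = (4 + H + a)²)
k(-7, 10)*(15 + (-5 + 7*2)) = (4 - 7 + 10)²*(15 + (-5 + 7*2)) = 7²*(15 + (-5 + 14)) = 49*(15 + 9) = 49*24 = 1176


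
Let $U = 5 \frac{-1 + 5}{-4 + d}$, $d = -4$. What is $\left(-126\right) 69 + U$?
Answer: $- \frac{17393}{2} \approx -8696.5$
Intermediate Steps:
$U = - \frac{5}{2}$ ($U = 5 \frac{-1 + 5}{-4 - 4} = 5 \frac{4}{-8} = 5 \cdot 4 \left(- \frac{1}{8}\right) = 5 \left(- \frac{1}{2}\right) = - \frac{5}{2} \approx -2.5$)
$\left(-126\right) 69 + U = \left(-126\right) 69 - \frac{5}{2} = -8694 - \frac{5}{2} = - \frac{17393}{2}$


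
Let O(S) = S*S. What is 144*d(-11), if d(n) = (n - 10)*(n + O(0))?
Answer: 33264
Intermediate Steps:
O(S) = S²
d(n) = n*(-10 + n) (d(n) = (n - 10)*(n + 0²) = (-10 + n)*(n + 0) = (-10 + n)*n = n*(-10 + n))
144*d(-11) = 144*(-11*(-10 - 11)) = 144*(-11*(-21)) = 144*231 = 33264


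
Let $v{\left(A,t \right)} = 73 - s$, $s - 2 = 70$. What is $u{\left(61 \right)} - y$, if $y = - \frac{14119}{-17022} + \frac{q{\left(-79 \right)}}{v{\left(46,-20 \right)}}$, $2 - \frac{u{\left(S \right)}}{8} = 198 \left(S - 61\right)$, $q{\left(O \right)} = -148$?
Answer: $\frac{2777489}{17022} \approx 163.17$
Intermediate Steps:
$s = 72$ ($s = 2 + 70 = 72$)
$v{\left(A,t \right)} = 1$ ($v{\left(A,t \right)} = 73 - 72 = 1$)
$u{\left(S \right)} = 96640 - 1584 S$ ($u{\left(S \right)} = 16 - 8 \cdot 198 \left(S - 61\right) = 16 - 8 \cdot 198 \left(-61 + S\right) = 16 - 8 \left(-12078 + 198 S\right) = 16 - \left(-96624 + 1584 S\right) = 96640 - 1584 S$)
$y = - \frac{2505137}{17022}$ ($y = - \frac{14119}{-17022} - \frac{148}{1} = \left(-14119\right) \left(- \frac{1}{17022}\right) - 148 = \frac{14119}{17022} - 148 = - \frac{2505137}{17022} \approx -147.17$)
$u{\left(61 \right)} - y = \left(96640 - 96624\right) - - \frac{2505137}{17022} = \left(96640 - 96624\right) + \frac{2505137}{17022} = 16 + \frac{2505137}{17022} = \frac{2777489}{17022}$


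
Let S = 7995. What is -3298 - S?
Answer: -11293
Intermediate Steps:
-3298 - S = -3298 - 1*7995 = -3298 - 7995 = -11293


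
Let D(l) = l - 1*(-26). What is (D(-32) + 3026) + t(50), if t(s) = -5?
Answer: 3015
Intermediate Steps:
D(l) = 26 + l (D(l) = l + 26 = 26 + l)
(D(-32) + 3026) + t(50) = ((26 - 32) + 3026) - 5 = (-6 + 3026) - 5 = 3020 - 5 = 3015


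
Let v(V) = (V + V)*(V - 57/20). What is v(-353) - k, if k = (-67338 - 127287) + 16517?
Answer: 4293381/10 ≈ 4.2934e+5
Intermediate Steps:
k = -178108 (k = -194625 + 16517 = -178108)
v(V) = 2*V*(-57/20 + V) (v(V) = (2*V)*(V - 57*1/20) = (2*V)*(V - 57/20) = (2*V)*(-57/20 + V) = 2*V*(-57/20 + V))
v(-353) - k = (⅒)*(-353)*(-57 + 20*(-353)) - 1*(-178108) = (⅒)*(-353)*(-57 - 7060) + 178108 = (⅒)*(-353)*(-7117) + 178108 = 2512301/10 + 178108 = 4293381/10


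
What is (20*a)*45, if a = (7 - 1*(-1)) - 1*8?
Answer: 0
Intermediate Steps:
a = 0 (a = (7 + 1) - 8 = 8 - 8 = 0)
(20*a)*45 = (20*0)*45 = 0*45 = 0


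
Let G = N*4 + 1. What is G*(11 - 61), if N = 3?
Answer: -650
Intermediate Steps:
G = 13 (G = 3*4 + 1 = 12 + 1 = 13)
G*(11 - 61) = 13*(11 - 61) = 13*(-50) = -650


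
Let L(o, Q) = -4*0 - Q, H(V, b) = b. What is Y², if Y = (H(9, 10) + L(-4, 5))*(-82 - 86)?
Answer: 705600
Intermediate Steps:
L(o, Q) = -Q (L(o, Q) = 0 - Q = -Q)
Y = -840 (Y = (10 - 1*5)*(-82 - 86) = (10 - 5)*(-168) = 5*(-168) = -840)
Y² = (-840)² = 705600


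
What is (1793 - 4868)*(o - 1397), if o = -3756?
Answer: 15845475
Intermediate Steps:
(1793 - 4868)*(o - 1397) = (1793 - 4868)*(-3756 - 1397) = -3075*(-5153) = 15845475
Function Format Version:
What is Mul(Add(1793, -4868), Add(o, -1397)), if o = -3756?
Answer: 15845475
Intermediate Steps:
Mul(Add(1793, -4868), Add(o, -1397)) = Mul(Add(1793, -4868), Add(-3756, -1397)) = Mul(-3075, -5153) = 15845475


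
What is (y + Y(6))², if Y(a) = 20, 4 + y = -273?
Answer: 66049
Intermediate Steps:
y = -277 (y = -4 - 273 = -277)
(y + Y(6))² = (-277 + 20)² = (-257)² = 66049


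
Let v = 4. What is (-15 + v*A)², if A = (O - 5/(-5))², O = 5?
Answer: 16641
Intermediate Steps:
A = 36 (A = (5 - 5/(-5))² = (5 - 5*(-⅕))² = (5 + 1)² = 6² = 36)
(-15 + v*A)² = (-15 + 4*36)² = (-15 + 144)² = 129² = 16641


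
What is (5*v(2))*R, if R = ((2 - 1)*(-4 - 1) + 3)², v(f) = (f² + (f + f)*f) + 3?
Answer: 300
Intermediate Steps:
v(f) = 3 + 3*f² (v(f) = (f² + (2*f)*f) + 3 = (f² + 2*f²) + 3 = 3*f² + 3 = 3 + 3*f²)
R = 4 (R = (1*(-5) + 3)² = (-5 + 3)² = (-2)² = 4)
(5*v(2))*R = (5*(3 + 3*2²))*4 = (5*(3 + 3*4))*4 = (5*(3 + 12))*4 = (5*15)*4 = 75*4 = 300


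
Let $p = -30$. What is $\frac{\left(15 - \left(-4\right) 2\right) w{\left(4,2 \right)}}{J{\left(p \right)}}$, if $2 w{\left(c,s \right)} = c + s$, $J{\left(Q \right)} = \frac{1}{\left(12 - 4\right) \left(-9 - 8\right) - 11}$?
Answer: $-10143$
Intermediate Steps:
$J{\left(Q \right)} = - \frac{1}{147}$ ($J{\left(Q \right)} = \frac{1}{8 \left(-17\right) - 11} = \frac{1}{-136 - 11} = \frac{1}{-147} = - \frac{1}{147}$)
$w{\left(c,s \right)} = \frac{c}{2} + \frac{s}{2}$ ($w{\left(c,s \right)} = \frac{c + s}{2} = \frac{c}{2} + \frac{s}{2}$)
$\frac{\left(15 - \left(-4\right) 2\right) w{\left(4,2 \right)}}{J{\left(p \right)}} = \frac{\left(15 - \left(-4\right) 2\right) \left(\frac{1}{2} \cdot 4 + \frac{1}{2} \cdot 2\right)}{- \frac{1}{147}} = \left(15 - -8\right) \left(2 + 1\right) \left(-147\right) = \left(15 + 8\right) 3 \left(-147\right) = 23 \cdot 3 \left(-147\right) = 69 \left(-147\right) = -10143$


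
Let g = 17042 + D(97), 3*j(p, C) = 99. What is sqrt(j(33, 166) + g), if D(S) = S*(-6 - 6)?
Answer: sqrt(15911) ≈ 126.14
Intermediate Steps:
j(p, C) = 33 (j(p, C) = (1/3)*99 = 33)
D(S) = -12*S (D(S) = S*(-12) = -12*S)
g = 15878 (g = 17042 - 12*97 = 17042 - 1164 = 15878)
sqrt(j(33, 166) + g) = sqrt(33 + 15878) = sqrt(15911)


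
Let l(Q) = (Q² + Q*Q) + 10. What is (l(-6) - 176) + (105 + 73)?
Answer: 84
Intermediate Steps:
l(Q) = 10 + 2*Q² (l(Q) = (Q² + Q²) + 10 = 2*Q² + 10 = 10 + 2*Q²)
(l(-6) - 176) + (105 + 73) = ((10 + 2*(-6)²) - 176) + (105 + 73) = ((10 + 2*36) - 176) + 178 = ((10 + 72) - 176) + 178 = (82 - 176) + 178 = -94 + 178 = 84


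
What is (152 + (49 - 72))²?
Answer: 16641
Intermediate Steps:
(152 + (49 - 72))² = (152 - 23)² = 129² = 16641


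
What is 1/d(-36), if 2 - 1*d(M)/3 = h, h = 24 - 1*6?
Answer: -1/48 ≈ -0.020833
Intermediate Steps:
h = 18 (h = 24 - 6 = 18)
d(M) = -48 (d(M) = 6 - 3*18 = 6 - 54 = -48)
1/d(-36) = 1/(-48) = -1/48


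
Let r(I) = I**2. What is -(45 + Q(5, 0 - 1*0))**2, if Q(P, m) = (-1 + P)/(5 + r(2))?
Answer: -167281/81 ≈ -2065.2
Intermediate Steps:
Q(P, m) = -1/9 + P/9 (Q(P, m) = (-1 + P)/(5 + 2**2) = (-1 + P)/(5 + 4) = (-1 + P)/9 = (-1 + P)*(1/9) = -1/9 + P/9)
-(45 + Q(5, 0 - 1*0))**2 = -(45 + (-1/9 + (1/9)*5))**2 = -(45 + (-1/9 + 5/9))**2 = -(45 + 4/9)**2 = -(409/9)**2 = -1*167281/81 = -167281/81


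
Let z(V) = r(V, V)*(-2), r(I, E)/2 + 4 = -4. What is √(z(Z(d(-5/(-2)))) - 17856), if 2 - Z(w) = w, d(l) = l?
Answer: 4*I*√1114 ≈ 133.51*I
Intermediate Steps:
r(I, E) = -16 (r(I, E) = -8 + 2*(-4) = -8 - 8 = -16)
Z(w) = 2 - w
z(V) = 32 (z(V) = -16*(-2) = 32)
√(z(Z(d(-5/(-2)))) - 17856) = √(32 - 17856) = √(-17824) = 4*I*√1114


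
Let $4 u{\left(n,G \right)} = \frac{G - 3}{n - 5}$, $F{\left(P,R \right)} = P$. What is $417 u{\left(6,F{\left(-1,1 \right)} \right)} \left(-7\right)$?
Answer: $2919$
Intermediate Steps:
$u{\left(n,G \right)} = \frac{-3 + G}{4 \left(-5 + n\right)}$ ($u{\left(n,G \right)} = \frac{\left(G - 3\right) \frac{1}{n - 5}}{4} = \frac{\left(-3 + G\right) \frac{1}{-5 + n}}{4} = \frac{\frac{1}{-5 + n} \left(-3 + G\right)}{4} = \frac{-3 + G}{4 \left(-5 + n\right)}$)
$417 u{\left(6,F{\left(-1,1 \right)} \right)} \left(-7\right) = 417 \frac{-3 - 1}{4 \left(-5 + 6\right)} \left(-7\right) = 417 \cdot \frac{1}{4} \cdot 1^{-1} \left(-4\right) \left(-7\right) = 417 \cdot \frac{1}{4} \cdot 1 \left(-4\right) \left(-7\right) = 417 \left(\left(-1\right) \left(-7\right)\right) = 417 \cdot 7 = 2919$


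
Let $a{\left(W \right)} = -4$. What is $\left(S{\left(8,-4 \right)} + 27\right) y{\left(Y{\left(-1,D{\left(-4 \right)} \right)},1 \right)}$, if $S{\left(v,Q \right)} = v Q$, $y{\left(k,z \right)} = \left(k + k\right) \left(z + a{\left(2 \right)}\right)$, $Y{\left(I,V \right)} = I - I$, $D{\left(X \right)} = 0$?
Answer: $0$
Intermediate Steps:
$Y{\left(I,V \right)} = 0$
$y{\left(k,z \right)} = 2 k \left(-4 + z\right)$ ($y{\left(k,z \right)} = \left(k + k\right) \left(z - 4\right) = 2 k \left(-4 + z\right)$)
$S{\left(v,Q \right)} = Q v$
$\left(S{\left(8,-4 \right)} + 27\right) y{\left(Y{\left(-1,D{\left(-4 \right)} \right)},1 \right)} = \left(\left(-4\right) 8 + 27\right) 2 \cdot 0 \left(-4 + 1\right) = \left(-32 + 27\right) 2 \cdot 0 \left(-3\right) = \left(-5\right) 0 = 0$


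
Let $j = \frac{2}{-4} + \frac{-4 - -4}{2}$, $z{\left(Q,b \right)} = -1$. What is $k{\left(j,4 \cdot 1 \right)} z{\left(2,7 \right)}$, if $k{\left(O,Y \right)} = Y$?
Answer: $-4$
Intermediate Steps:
$j = - \frac{1}{2}$ ($j = 2 \left(- \frac{1}{4}\right) + \left(-4 + 4\right) \frac{1}{2} = - \frac{1}{2} + 0 \cdot \frac{1}{2} = - \frac{1}{2} + 0 = - \frac{1}{2} \approx -0.5$)
$k{\left(j,4 \cdot 1 \right)} z{\left(2,7 \right)} = 4 \cdot 1 \left(-1\right) = 4 \left(-1\right) = -4$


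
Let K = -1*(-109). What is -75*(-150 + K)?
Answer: 3075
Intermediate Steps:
K = 109
-75*(-150 + K) = -75*(-150 + 109) = -75*(-41) = 3075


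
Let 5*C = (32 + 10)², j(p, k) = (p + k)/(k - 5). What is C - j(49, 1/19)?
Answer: 85238/235 ≈ 362.71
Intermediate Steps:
j(p, k) = (k + p)/(-5 + k)
C = 1764/5 (C = (32 + 10)²/5 = (⅕)*42² = (⅕)*1764 = 1764/5 ≈ 352.80)
C - j(49, 1/19) = 1764/5 - (1/19 + 49)/(-5 + 1/19) = 1764/5 - 932/((-94/19)*19) = 1764/5 - (-19)*932/(94*19) = 1764/5 - 1*(-466/47) = 1764/5 + 466/47 = 85238/235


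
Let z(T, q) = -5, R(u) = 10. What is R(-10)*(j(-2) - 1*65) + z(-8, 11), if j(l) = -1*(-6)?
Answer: -595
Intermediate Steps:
j(l) = 6
R(-10)*(j(-2) - 1*65) + z(-8, 11) = 10*(6 - 1*65) - 5 = 10*(6 - 65) - 5 = 10*(-59) - 5 = -590 - 5 = -595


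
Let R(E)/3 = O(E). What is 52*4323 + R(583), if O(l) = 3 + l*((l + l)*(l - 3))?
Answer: 1183038525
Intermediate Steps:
O(l) = 3 + 2*l²*(-3 + l) (O(l) = 3 + l*((2*l)*(-3 + l)) = 3 + l*(2*l*(-3 + l)) = 3 + 2*l²*(-3 + l))
R(E) = 9 - 18*E² + 6*E³ (R(E) = 3*(3 - 6*E² + 2*E³) = 9 - 18*E² + 6*E³)
52*4323 + R(583) = 52*4323 + (9 - 18*583² + 6*583³) = 224796 + (9 - 18*339889 + 6*198155287) = 224796 + (9 - 6118002 + 1188931722) = 224796 + 1182813729 = 1183038525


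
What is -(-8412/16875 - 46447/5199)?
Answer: 91947457/9748125 ≈ 9.4323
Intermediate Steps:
-(-8412/16875 - 46447/5199) = -(-8412*1/16875 - 46447*1/5199) = -(-2804/5625 - 46447/5199) = -1*(-91947457/9748125) = 91947457/9748125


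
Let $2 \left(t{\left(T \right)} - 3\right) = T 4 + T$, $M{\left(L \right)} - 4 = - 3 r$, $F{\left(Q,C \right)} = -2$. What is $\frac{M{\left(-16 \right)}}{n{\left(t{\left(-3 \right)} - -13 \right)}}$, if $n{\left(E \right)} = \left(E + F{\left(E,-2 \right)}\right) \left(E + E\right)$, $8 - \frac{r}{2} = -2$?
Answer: $- \frac{112}{221} \approx -0.50679$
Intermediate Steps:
$r = 20$ ($r = 16 - -4 = 16 + 4 = 20$)
$M{\left(L \right)} = -56$ ($M{\left(L \right)} = 4 - 60 = -56$)
$t{\left(T \right)} = 3 + \frac{5 T}{2}$ ($t{\left(T \right)} = 3 + \frac{T 4 + T}{2} = 3 + \frac{4 T + T}{2} = 3 + \frac{5 T}{2}$)
$n{\left(E \right)} = 2 E \left(-2 + E\right)$ ($n{\left(E \right)} = \left(E - 2\right) \left(E + E\right) = \left(-2 + E\right) 2 E = 2 E \left(-2 + E\right)$)
$\frac{M{\left(-16 \right)}}{n{\left(t{\left(-3 \right)} - -13 \right)}} = - \frac{56}{2 \left(\left(3 + \frac{5}{2} \left(-3\right)\right) - -13\right) \left(-2 + \left(\left(3 + \frac{5}{2} \left(-3\right)\right) - -13\right)\right)} = - \frac{56}{2 \left(\left(3 - \frac{15}{2}\right) + 13\right) \left(-2 + \left(\left(3 - \frac{15}{2}\right) + 13\right)\right)} = - \frac{56}{2 \left(- \frac{9}{2} + 13\right) \left(-2 + \left(- \frac{9}{2} + 13\right)\right)} = - \frac{56}{2 \cdot \frac{17}{2} \left(-2 + \frac{17}{2}\right)} = - \frac{56}{2 \cdot \frac{17}{2} \cdot \frac{13}{2}} = - \frac{56}{\frac{221}{2}} = \left(-56\right) \frac{2}{221} = - \frac{112}{221}$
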